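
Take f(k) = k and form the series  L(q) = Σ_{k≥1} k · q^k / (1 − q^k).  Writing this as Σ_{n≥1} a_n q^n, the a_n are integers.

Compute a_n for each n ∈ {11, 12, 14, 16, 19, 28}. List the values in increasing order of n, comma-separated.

q^11  k|11↦f(k): 1:1 11:11  a_11=12
[q^12] f(12)=12,f(6)=6,f(4)=4,f(3)=3,f(2)=2,f(1)=1 ⇒ 28
[q^14] f(14)=14,f(7)=7,f(2)=2,f(1)=1 ⇒ 24
q^16  k|16↦f(k): 16:16 8:8 4:4 2:2 1:1  a_16=31
q^19  k|19↦f(k): 1:1 19:19  a_19=20
d|28:{1,2,4,7,14,28}  Σf=1+2+4+7+14+28=56

12, 28, 24, 31, 20, 56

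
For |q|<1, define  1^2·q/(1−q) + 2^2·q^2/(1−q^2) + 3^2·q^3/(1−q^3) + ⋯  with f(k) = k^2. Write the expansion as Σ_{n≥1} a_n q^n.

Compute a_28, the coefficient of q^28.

a_28 = 1050

[q^28] f(1)=1,f(2)=4,f(4)=16,f(7)=49,f(14)=196,f(28)=784 ⇒ 1050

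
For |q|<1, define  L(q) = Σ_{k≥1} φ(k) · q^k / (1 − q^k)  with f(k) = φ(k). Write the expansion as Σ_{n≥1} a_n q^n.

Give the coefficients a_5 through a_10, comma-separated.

d|5:{1,5}  Σφ=1+4=5
q^6  k|6↦φ(k): 1:1 2:1 3:2 6:2  a_6=6
q^7  k|7↦φ(k): 7:6 1:1  a_7=7
d|8:{8,4,2,1}  Σφ=4+2+1+1=8
q^9  k|9↦φ(k): 1:1 3:2 9:6  a_9=9
[q^10] φ(1)=1,φ(2)=1,φ(5)=4,φ(10)=4 ⇒ 10

5, 6, 7, 8, 9, 10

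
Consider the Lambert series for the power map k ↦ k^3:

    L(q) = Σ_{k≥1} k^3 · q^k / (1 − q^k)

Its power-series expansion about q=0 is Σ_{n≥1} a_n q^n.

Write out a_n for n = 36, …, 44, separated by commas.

d|36:{36,18,12,9,6,4,3,2,1}  Σf=46656+5832+1728+729+216+64+27+8+1=55261
d|37:{1,37}  Σf=1+50653=50654
n=38: 1·38 2·19 19·2 38·1  f→[1+8+6859+54872]=61740
[q^39] f(39)=59319,f(13)=2197,f(3)=27,f(1)=1 ⇒ 61544
[q^40] f(1)=1,f(2)=8,f(4)=64,f(5)=125,f(8)=512,f(10)=1000,f(20)=8000,f(40)=64000 ⇒ 73710
d|41:{1,41}  Σf=1+68921=68922
[q^42] f(42)=74088,f(21)=9261,f(14)=2744,f(7)=343,f(6)=216,f(3)=27,f(2)=8,f(1)=1 ⇒ 86688
d|43:{1,43}  Σf=1+79507=79508
q^44  k|44↦f(k): 1:1 2:8 4:64 11:1331 22:10648 44:85184  a_44=97236

55261, 50654, 61740, 61544, 73710, 68922, 86688, 79508, 97236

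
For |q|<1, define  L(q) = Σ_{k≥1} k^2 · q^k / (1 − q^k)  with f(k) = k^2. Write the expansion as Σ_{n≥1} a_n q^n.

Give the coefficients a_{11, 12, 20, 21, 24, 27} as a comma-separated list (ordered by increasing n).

122, 210, 546, 500, 850, 820

[q^11] f(11)=121,f(1)=1 ⇒ 122
n=12: 12·1 6·2 4·3 3·4 2·6 1·12  f→[144+36+16+9+4+1]=210
n=20: 20·1 10·2 5·4 4·5 2·10 1·20  f→[400+100+25+16+4+1]=546
n=21: 1·21 3·7 7·3 21·1  f→[1+9+49+441]=500
[q^24] f(24)=576,f(12)=144,f(8)=64,f(6)=36,f(4)=16,f(3)=9,f(2)=4,f(1)=1 ⇒ 850
n=27: 27·1 9·3 3·9 1·27  f→[729+81+9+1]=820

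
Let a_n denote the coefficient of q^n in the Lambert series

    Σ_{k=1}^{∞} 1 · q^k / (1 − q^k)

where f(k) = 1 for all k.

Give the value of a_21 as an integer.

a_21 = 4

[q^21] f(1)=1,f(3)=1,f(7)=1,f(21)=1 ⇒ 4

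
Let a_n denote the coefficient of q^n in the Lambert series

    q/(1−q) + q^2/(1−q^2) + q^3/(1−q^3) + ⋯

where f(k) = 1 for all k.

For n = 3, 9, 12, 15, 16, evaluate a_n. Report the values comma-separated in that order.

2, 3, 6, 4, 5

d|3:{1,3}  Σf=1+1=2
[q^9] f(1)=1,f(3)=1,f(9)=1 ⇒ 3
n=12: 1·12 2·6 3·4 4·3 6·2 12·1  f→[1+1+1+1+1+1]=6
d|15:{15,5,3,1}  Σf=1+1+1+1=4
d|16:{16,8,4,2,1}  Σf=1+1+1+1+1=5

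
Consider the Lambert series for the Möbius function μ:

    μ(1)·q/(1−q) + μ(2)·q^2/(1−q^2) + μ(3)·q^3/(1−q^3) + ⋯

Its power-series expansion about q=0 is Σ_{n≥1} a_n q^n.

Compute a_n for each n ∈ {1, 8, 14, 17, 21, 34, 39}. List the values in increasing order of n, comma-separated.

1, 0, 0, 0, 0, 0, 0

d|1:{1}  Σμ=1=1
[q^8] μ(1)=1,μ(2)=-1,μ(4)=0,μ(8)=0 ⇒ 0
[q^14] μ(14)=1,μ(7)=-1,μ(2)=-1,μ(1)=1 ⇒ 0
d|17:{17,1}  Σμ=(-1)+1=0
[q^21] μ(21)=1,μ(7)=-1,μ(3)=-1,μ(1)=1 ⇒ 0
[q^34] μ(34)=1,μ(17)=-1,μ(2)=-1,μ(1)=1 ⇒ 0
[q^39] μ(39)=1,μ(13)=-1,μ(3)=-1,μ(1)=1 ⇒ 0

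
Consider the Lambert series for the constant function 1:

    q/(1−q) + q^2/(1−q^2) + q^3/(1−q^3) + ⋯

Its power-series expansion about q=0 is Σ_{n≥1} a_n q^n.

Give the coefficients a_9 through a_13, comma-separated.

d|9:{1,3,9}  Σf=1+1+1=3
[q^10] f(1)=1,f(2)=1,f(5)=1,f(10)=1 ⇒ 4
d|11:{11,1}  Σf=1+1=2
n=12: 12·1 6·2 4·3 3·4 2·6 1·12  f→[1+1+1+1+1+1]=6
q^13  k|13↦f(k): 13:1 1:1  a_13=2

3, 4, 2, 6, 2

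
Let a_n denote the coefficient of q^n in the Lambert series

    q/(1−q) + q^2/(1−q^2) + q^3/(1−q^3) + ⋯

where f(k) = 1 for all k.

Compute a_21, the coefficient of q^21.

a_21 = 4

n=21: 1·21 3·7 7·3 21·1  f→[1+1+1+1]=4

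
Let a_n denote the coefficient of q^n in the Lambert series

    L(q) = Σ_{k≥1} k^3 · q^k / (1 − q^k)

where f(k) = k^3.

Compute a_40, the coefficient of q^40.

a_40 = 73710

[q^40] f(1)=1,f(2)=8,f(4)=64,f(5)=125,f(8)=512,f(10)=1000,f(20)=8000,f(40)=64000 ⇒ 73710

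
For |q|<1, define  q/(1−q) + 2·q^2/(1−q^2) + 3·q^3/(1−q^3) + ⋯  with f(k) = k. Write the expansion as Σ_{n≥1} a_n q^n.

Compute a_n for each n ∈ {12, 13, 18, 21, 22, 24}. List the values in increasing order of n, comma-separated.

n=12: 12·1 6·2 4·3 3·4 2·6 1·12  f→[12+6+4+3+2+1]=28
q^13  k|13↦f(k): 1:1 13:13  a_13=14
[q^18] f(1)=1,f(2)=2,f(3)=3,f(6)=6,f(9)=9,f(18)=18 ⇒ 39
q^21  k|21↦f(k): 21:21 7:7 3:3 1:1  a_21=32
d|22:{22,11,2,1}  Σf=22+11+2+1=36
n=24: 24·1 12·2 8·3 6·4 4·6 3·8 2·12 1·24  f→[24+12+8+6+4+3+2+1]=60

28, 14, 39, 32, 36, 60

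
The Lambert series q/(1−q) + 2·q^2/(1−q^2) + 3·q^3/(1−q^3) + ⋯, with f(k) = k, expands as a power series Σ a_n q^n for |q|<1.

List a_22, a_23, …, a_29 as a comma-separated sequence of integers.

q^22  k|22↦f(k): 22:22 11:11 2:2 1:1  a_22=36
q^23  k|23↦f(k): 23:23 1:1  a_23=24
n=24: 1·24 2·12 3·8 4·6 6·4 8·3 12·2 24·1  f→[1+2+3+4+6+8+12+24]=60
d|25:{25,5,1}  Σf=25+5+1=31
[q^26] f(1)=1,f(2)=2,f(13)=13,f(26)=26 ⇒ 42
d|27:{1,3,9,27}  Σf=1+3+9+27=40
d|28:{28,14,7,4,2,1}  Σf=28+14+7+4+2+1=56
d|29:{1,29}  Σf=1+29=30

36, 24, 60, 31, 42, 40, 56, 30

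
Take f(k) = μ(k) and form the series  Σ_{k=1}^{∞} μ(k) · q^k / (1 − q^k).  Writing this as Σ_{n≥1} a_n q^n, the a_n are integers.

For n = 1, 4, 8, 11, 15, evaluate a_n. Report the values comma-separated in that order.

[q^1] μ(1)=1 ⇒ 1
d|4:{1,2,4}  Σμ=1+(-1)+0=0
q^8  k|8↦μ(k): 1:1 2:-1 4:0 8:0  a_8=0
[q^11] μ(1)=1,μ(11)=-1 ⇒ 0
d|15:{1,3,5,15}  Σμ=1+(-1)+(-1)+1=0

1, 0, 0, 0, 0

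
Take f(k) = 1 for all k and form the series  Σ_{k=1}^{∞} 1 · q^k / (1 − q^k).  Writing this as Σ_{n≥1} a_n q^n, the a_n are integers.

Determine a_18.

a_18 = 6

[q^18] f(18)=1,f(9)=1,f(6)=1,f(3)=1,f(2)=1,f(1)=1 ⇒ 6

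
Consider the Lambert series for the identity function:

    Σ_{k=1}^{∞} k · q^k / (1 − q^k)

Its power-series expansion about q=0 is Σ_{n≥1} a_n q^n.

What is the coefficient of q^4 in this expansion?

d|4:{1,2,4}  Σf=1+2+4=7

a_4 = 7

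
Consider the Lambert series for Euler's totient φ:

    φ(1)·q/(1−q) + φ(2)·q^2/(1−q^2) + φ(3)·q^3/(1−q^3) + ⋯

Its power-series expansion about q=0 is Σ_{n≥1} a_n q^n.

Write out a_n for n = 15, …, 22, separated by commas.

n=15: 1·15 3·5 5·3 15·1  φ→[1+2+4+8]=15
[q^16] φ(16)=8,φ(8)=4,φ(4)=2,φ(2)=1,φ(1)=1 ⇒ 16
d|17:{1,17}  Σφ=1+16=17
n=18: 1·18 2·9 3·6 6·3 9·2 18·1  φ→[1+1+2+2+6+6]=18
q^19  k|19↦φ(k): 1:1 19:18  a_19=19
q^20  k|20↦φ(k): 20:8 10:4 5:4 4:2 2:1 1:1  a_20=20
q^21  k|21↦φ(k): 21:12 7:6 3:2 1:1  a_21=21
q^22  k|22↦φ(k): 1:1 2:1 11:10 22:10  a_22=22

15, 16, 17, 18, 19, 20, 21, 22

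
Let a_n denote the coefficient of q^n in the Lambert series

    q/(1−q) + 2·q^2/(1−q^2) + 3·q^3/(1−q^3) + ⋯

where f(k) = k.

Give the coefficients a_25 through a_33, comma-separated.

[q^25] f(25)=25,f(5)=5,f(1)=1 ⇒ 31
[q^26] f(1)=1,f(2)=2,f(13)=13,f(26)=26 ⇒ 42
d|27:{1,3,9,27}  Σf=1+3+9+27=40
[q^28] f(1)=1,f(2)=2,f(4)=4,f(7)=7,f(14)=14,f(28)=28 ⇒ 56
q^29  k|29↦f(k): 29:29 1:1  a_29=30
[q^30] f(1)=1,f(2)=2,f(3)=3,f(5)=5,f(6)=6,f(10)=10,f(15)=15,f(30)=30 ⇒ 72
q^31  k|31↦f(k): 31:31 1:1  a_31=32
q^32  k|32↦f(k): 32:32 16:16 8:8 4:4 2:2 1:1  a_32=63
[q^33] f(33)=33,f(11)=11,f(3)=3,f(1)=1 ⇒ 48

31, 42, 40, 56, 30, 72, 32, 63, 48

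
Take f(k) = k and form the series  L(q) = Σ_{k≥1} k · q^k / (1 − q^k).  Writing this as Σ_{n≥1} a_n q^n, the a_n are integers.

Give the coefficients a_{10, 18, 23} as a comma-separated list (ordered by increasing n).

18, 39, 24

d|10:{1,2,5,10}  Σf=1+2+5+10=18
q^18  k|18↦f(k): 1:1 2:2 3:3 6:6 9:9 18:18  a_18=39
[q^23] f(23)=23,f(1)=1 ⇒ 24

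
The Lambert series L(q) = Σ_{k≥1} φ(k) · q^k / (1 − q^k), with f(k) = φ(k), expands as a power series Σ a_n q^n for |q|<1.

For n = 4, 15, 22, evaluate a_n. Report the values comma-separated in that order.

[q^4] φ(1)=1,φ(2)=1,φ(4)=2 ⇒ 4
d|15:{15,5,3,1}  Σφ=8+4+2+1=15
d|22:{1,2,11,22}  Σφ=1+1+10+10=22

4, 15, 22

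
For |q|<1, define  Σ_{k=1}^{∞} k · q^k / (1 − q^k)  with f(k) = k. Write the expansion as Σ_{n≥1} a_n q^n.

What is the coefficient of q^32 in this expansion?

q^32  k|32↦f(k): 32:32 16:16 8:8 4:4 2:2 1:1  a_32=63

a_32 = 63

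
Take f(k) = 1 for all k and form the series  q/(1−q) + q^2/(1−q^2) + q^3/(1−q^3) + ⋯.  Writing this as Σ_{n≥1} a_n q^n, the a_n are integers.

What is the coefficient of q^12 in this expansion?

n=12: 12·1 6·2 4·3 3·4 2·6 1·12  f→[1+1+1+1+1+1]=6

a_12 = 6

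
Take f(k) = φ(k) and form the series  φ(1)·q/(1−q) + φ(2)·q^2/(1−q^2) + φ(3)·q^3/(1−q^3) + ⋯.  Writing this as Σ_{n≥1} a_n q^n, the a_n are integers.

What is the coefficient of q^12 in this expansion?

q^12  k|12↦φ(k): 1:1 2:1 3:2 4:2 6:2 12:4  a_12=12

a_12 = 12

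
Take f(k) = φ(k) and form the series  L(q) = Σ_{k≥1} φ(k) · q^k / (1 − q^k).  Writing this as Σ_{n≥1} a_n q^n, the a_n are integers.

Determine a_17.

q^17  k|17↦φ(k): 17:16 1:1  a_17=17

a_17 = 17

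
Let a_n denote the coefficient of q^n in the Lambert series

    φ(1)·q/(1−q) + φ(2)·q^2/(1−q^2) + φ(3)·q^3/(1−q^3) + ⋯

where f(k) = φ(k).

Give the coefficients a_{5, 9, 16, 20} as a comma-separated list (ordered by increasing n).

d|5:{5,1}  Σφ=4+1=5
n=9: 9·1 3·3 1·9  φ→[6+2+1]=9
d|16:{1,2,4,8,16}  Σφ=1+1+2+4+8=16
[q^20] φ(1)=1,φ(2)=1,φ(4)=2,φ(5)=4,φ(10)=4,φ(20)=8 ⇒ 20

5, 9, 16, 20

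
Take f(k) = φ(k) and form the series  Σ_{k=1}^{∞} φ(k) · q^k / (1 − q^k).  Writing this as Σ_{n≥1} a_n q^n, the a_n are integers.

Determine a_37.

d|37:{37,1}  Σφ=36+1=37

a_37 = 37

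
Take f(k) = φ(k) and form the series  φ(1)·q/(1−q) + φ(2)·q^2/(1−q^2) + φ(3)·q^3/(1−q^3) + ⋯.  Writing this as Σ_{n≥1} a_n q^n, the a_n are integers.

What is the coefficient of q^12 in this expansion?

q^12  k|12↦φ(k): 12:4 6:2 4:2 3:2 2:1 1:1  a_12=12

a_12 = 12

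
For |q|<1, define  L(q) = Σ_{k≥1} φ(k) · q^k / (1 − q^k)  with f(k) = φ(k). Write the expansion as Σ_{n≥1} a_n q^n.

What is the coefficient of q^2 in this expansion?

q^2  k|2↦φ(k): 1:1 2:1  a_2=2

a_2 = 2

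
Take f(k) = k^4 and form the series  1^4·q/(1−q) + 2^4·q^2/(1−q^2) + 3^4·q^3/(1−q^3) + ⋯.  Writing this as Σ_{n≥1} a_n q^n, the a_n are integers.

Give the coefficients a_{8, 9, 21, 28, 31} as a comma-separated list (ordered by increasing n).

q^8  k|8↦f(k): 1:1 2:16 4:256 8:4096  a_8=4369
n=9: 1·9 3·3 9·1  f→[1+81+6561]=6643
[q^21] f(1)=1,f(3)=81,f(7)=2401,f(21)=194481 ⇒ 196964
q^28  k|28↦f(k): 28:614656 14:38416 7:2401 4:256 2:16 1:1  a_28=655746
d|31:{31,1}  Σf=923521+1=923522

4369, 6643, 196964, 655746, 923522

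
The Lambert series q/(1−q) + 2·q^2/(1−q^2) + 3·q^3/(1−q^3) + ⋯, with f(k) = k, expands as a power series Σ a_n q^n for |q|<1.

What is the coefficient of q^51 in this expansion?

a_51 = 72

d|51:{1,3,17,51}  Σf=1+3+17+51=72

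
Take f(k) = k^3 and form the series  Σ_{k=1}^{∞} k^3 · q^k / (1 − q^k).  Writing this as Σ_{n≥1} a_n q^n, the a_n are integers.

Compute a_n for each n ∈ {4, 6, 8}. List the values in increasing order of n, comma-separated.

73, 252, 585

q^4  k|4↦f(k): 4:64 2:8 1:1  a_4=73
d|6:{6,3,2,1}  Σf=216+27+8+1=252
[q^8] f(1)=1,f(2)=8,f(4)=64,f(8)=512 ⇒ 585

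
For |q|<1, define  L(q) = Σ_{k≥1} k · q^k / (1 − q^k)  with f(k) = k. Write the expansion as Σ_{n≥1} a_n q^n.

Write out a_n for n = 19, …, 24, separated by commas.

[q^19] f(1)=1,f(19)=19 ⇒ 20
d|20:{20,10,5,4,2,1}  Σf=20+10+5+4+2+1=42
d|21:{21,7,3,1}  Σf=21+7+3+1=32
[q^22] f(22)=22,f(11)=11,f(2)=2,f(1)=1 ⇒ 36
n=23: 23·1 1·23  f→[23+1]=24
d|24:{1,2,3,4,6,8,12,24}  Σf=1+2+3+4+6+8+12+24=60

20, 42, 32, 36, 24, 60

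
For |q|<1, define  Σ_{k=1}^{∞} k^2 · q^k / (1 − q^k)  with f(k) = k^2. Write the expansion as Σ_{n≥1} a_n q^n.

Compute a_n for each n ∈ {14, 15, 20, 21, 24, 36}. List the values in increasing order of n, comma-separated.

250, 260, 546, 500, 850, 1911

[q^14] f(1)=1,f(2)=4,f(7)=49,f(14)=196 ⇒ 250
n=15: 15·1 5·3 3·5 1·15  f→[225+25+9+1]=260
[q^20] f(20)=400,f(10)=100,f(5)=25,f(4)=16,f(2)=4,f(1)=1 ⇒ 546
d|21:{1,3,7,21}  Σf=1+9+49+441=500
q^24  k|24↦f(k): 1:1 2:4 3:9 4:16 6:36 8:64 12:144 24:576  a_24=850
[q^36] f(36)=1296,f(18)=324,f(12)=144,f(9)=81,f(6)=36,f(4)=16,f(3)=9,f(2)=4,f(1)=1 ⇒ 1911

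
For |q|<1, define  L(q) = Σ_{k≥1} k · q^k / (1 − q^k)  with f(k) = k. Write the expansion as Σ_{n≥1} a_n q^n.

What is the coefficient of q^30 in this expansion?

n=30: 1·30 2·15 3·10 5·6 6·5 10·3 15·2 30·1  f→[1+2+3+5+6+10+15+30]=72

a_30 = 72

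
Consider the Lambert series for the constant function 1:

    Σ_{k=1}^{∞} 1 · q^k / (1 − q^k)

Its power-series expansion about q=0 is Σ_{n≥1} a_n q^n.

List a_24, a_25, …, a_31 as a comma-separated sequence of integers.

n=24: 1·24 2·12 3·8 4·6 6·4 8·3 12·2 24·1  f→[1+1+1+1+1+1+1+1]=8
[q^25] f(1)=1,f(5)=1,f(25)=1 ⇒ 3
q^26  k|26↦f(k): 1:1 2:1 13:1 26:1  a_26=4
q^27  k|27↦f(k): 27:1 9:1 3:1 1:1  a_27=4
d|28:{28,14,7,4,2,1}  Σf=1+1+1+1+1+1=6
d|29:{29,1}  Σf=1+1=2
q^30  k|30↦f(k): 1:1 2:1 3:1 5:1 6:1 10:1 15:1 30:1  a_30=8
[q^31] f(31)=1,f(1)=1 ⇒ 2

8, 3, 4, 4, 6, 2, 8, 2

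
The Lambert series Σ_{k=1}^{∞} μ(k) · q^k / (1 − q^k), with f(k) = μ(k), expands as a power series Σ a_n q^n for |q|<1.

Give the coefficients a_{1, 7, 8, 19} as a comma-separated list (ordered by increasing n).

d|1:{1}  Σμ=1=1
q^7  k|7↦μ(k): 7:-1 1:1  a_7=0
n=8: 8·1 4·2 2·4 1·8  μ→[0+0+(-1)+1]=0
q^19  k|19↦μ(k): 19:-1 1:1  a_19=0

1, 0, 0, 0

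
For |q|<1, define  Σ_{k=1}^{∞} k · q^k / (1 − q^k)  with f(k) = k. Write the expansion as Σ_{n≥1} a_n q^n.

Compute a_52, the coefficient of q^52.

a_52 = 98

d|52:{1,2,4,13,26,52}  Σf=1+2+4+13+26+52=98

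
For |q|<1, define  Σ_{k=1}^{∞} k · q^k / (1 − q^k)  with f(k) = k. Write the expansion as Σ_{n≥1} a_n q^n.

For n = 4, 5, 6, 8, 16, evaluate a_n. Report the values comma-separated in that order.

7, 6, 12, 15, 31

[q^4] f(1)=1,f(2)=2,f(4)=4 ⇒ 7
q^5  k|5↦f(k): 1:1 5:5  a_5=6
d|6:{1,2,3,6}  Σf=1+2+3+6=12
n=8: 8·1 4·2 2·4 1·8  f→[8+4+2+1]=15
d|16:{16,8,4,2,1}  Σf=16+8+4+2+1=31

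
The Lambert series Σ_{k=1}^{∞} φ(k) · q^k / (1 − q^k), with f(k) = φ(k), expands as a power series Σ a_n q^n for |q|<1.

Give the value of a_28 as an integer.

d|28:{1,2,4,7,14,28}  Σφ=1+1+2+6+6+12=28

a_28 = 28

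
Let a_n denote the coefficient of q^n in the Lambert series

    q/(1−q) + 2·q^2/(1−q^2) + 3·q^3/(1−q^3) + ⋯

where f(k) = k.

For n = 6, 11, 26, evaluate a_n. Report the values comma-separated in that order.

12, 12, 42

d|6:{6,3,2,1}  Σf=6+3+2+1=12
q^11  k|11↦f(k): 1:1 11:11  a_11=12
d|26:{1,2,13,26}  Σf=1+2+13+26=42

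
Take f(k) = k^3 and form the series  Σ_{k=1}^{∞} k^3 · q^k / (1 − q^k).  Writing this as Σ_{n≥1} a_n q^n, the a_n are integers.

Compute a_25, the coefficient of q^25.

a_25 = 15751

d|25:{1,5,25}  Σf=1+125+15625=15751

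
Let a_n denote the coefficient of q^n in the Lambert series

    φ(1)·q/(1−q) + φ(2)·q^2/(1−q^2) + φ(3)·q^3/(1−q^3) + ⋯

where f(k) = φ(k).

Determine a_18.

q^18  k|18↦φ(k): 1:1 2:1 3:2 6:2 9:6 18:6  a_18=18

a_18 = 18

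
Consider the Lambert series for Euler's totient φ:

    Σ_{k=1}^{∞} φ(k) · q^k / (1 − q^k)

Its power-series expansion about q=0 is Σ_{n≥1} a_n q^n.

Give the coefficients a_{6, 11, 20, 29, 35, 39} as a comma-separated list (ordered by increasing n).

n=6: 1·6 2·3 3·2 6·1  φ→[1+1+2+2]=6
n=11: 1·11 11·1  φ→[1+10]=11
d|20:{20,10,5,4,2,1}  Σφ=8+4+4+2+1+1=20
[q^29] φ(29)=28,φ(1)=1 ⇒ 29
d|35:{1,5,7,35}  Σφ=1+4+6+24=35
[q^39] φ(39)=24,φ(13)=12,φ(3)=2,φ(1)=1 ⇒ 39

6, 11, 20, 29, 35, 39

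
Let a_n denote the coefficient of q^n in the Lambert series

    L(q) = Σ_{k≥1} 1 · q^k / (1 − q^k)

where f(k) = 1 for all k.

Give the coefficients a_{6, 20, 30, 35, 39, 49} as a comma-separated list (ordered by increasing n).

4, 6, 8, 4, 4, 3

n=6: 6·1 3·2 2·3 1·6  f→[1+1+1+1]=4
q^20  k|20↦f(k): 1:1 2:1 4:1 5:1 10:1 20:1  a_20=6
n=30: 30·1 15·2 10·3 6·5 5·6 3·10 2·15 1·30  f→[1+1+1+1+1+1+1+1]=8
[q^35] f(1)=1,f(5)=1,f(7)=1,f(35)=1 ⇒ 4
q^39  k|39↦f(k): 1:1 3:1 13:1 39:1  a_39=4
q^49  k|49↦f(k): 49:1 7:1 1:1  a_49=3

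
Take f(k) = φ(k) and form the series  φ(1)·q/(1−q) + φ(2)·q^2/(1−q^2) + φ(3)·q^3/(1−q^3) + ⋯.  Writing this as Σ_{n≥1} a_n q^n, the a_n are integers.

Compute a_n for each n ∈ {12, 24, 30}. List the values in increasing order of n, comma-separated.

q^12  k|12↦φ(k): 1:1 2:1 3:2 4:2 6:2 12:4  a_12=12
d|24:{1,2,3,4,6,8,12,24}  Σφ=1+1+2+2+2+4+4+8=24
n=30: 30·1 15·2 10·3 6·5 5·6 3·10 2·15 1·30  φ→[8+8+4+2+4+2+1+1]=30

12, 24, 30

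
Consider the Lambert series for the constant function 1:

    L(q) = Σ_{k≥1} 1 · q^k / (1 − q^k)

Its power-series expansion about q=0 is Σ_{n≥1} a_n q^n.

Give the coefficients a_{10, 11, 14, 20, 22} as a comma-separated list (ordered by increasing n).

q^10  k|10↦f(k): 10:1 5:1 2:1 1:1  a_10=4
d|11:{1,11}  Σf=1+1=2
d|14:{14,7,2,1}  Σf=1+1+1+1=4
q^20  k|20↦f(k): 1:1 2:1 4:1 5:1 10:1 20:1  a_20=6
n=22: 22·1 11·2 2·11 1·22  f→[1+1+1+1]=4

4, 2, 4, 6, 4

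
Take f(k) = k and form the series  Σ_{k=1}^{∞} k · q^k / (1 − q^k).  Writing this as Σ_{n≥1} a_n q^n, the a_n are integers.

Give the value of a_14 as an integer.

a_14 = 24

n=14: 14·1 7·2 2·7 1·14  f→[14+7+2+1]=24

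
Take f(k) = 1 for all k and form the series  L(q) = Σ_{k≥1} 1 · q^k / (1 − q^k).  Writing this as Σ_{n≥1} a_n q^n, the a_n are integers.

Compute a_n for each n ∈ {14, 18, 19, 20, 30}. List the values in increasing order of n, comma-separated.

q^14  k|14↦f(k): 14:1 7:1 2:1 1:1  a_14=4
q^18  k|18↦f(k): 18:1 9:1 6:1 3:1 2:1 1:1  a_18=6
q^19  k|19↦f(k): 19:1 1:1  a_19=2
d|20:{1,2,4,5,10,20}  Σf=1+1+1+1+1+1=6
[q^30] f(1)=1,f(2)=1,f(3)=1,f(5)=1,f(6)=1,f(10)=1,f(15)=1,f(30)=1 ⇒ 8

4, 6, 2, 6, 8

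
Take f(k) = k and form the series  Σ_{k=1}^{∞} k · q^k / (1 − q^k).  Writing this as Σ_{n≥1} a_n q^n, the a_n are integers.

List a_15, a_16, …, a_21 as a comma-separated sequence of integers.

d|15:{1,3,5,15}  Σf=1+3+5+15=24
n=16: 1·16 2·8 4·4 8·2 16·1  f→[1+2+4+8+16]=31
[q^17] f(17)=17,f(1)=1 ⇒ 18
d|18:{18,9,6,3,2,1}  Σf=18+9+6+3+2+1=39
q^19  k|19↦f(k): 19:19 1:1  a_19=20
[q^20] f(1)=1,f(2)=2,f(4)=4,f(5)=5,f(10)=10,f(20)=20 ⇒ 42
q^21  k|21↦f(k): 21:21 7:7 3:3 1:1  a_21=32

24, 31, 18, 39, 20, 42, 32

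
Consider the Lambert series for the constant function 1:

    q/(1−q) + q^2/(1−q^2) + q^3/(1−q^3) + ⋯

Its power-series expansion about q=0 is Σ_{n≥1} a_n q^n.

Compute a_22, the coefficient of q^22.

q^22  k|22↦f(k): 22:1 11:1 2:1 1:1  a_22=4

a_22 = 4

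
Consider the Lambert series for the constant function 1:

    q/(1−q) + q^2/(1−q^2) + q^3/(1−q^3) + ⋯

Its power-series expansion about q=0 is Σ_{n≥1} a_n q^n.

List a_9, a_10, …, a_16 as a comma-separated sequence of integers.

3, 4, 2, 6, 2, 4, 4, 5

q^9  k|9↦f(k): 1:1 3:1 9:1  a_9=3
n=10: 10·1 5·2 2·5 1·10  f→[1+1+1+1]=4
n=11: 1·11 11·1  f→[1+1]=2
n=12: 1·12 2·6 3·4 4·3 6·2 12·1  f→[1+1+1+1+1+1]=6
q^13  k|13↦f(k): 13:1 1:1  a_13=2
n=14: 14·1 7·2 2·7 1·14  f→[1+1+1+1]=4
d|15:{15,5,3,1}  Σf=1+1+1+1=4
[q^16] f(16)=1,f(8)=1,f(4)=1,f(2)=1,f(1)=1 ⇒ 5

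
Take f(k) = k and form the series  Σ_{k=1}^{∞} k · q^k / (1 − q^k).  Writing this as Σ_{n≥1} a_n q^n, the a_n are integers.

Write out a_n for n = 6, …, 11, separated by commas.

12, 8, 15, 13, 18, 12

d|6:{6,3,2,1}  Σf=6+3+2+1=12
n=7: 1·7 7·1  f→[1+7]=8
n=8: 8·1 4·2 2·4 1·8  f→[8+4+2+1]=15
n=9: 9·1 3·3 1·9  f→[9+3+1]=13
q^10  k|10↦f(k): 10:10 5:5 2:2 1:1  a_10=18
d|11:{11,1}  Σf=11+1=12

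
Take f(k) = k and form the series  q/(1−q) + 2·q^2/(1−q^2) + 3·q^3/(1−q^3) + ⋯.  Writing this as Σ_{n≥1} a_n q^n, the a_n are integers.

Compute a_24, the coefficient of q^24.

d|24:{24,12,8,6,4,3,2,1}  Σf=24+12+8+6+4+3+2+1=60

a_24 = 60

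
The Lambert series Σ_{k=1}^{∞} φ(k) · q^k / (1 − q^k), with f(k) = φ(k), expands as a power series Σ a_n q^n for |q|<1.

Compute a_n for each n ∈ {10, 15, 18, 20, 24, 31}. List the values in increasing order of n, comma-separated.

[q^10] φ(10)=4,φ(5)=4,φ(2)=1,φ(1)=1 ⇒ 10
[q^15] φ(15)=8,φ(5)=4,φ(3)=2,φ(1)=1 ⇒ 15
q^18  k|18↦φ(k): 18:6 9:6 6:2 3:2 2:1 1:1  a_18=18
n=20: 20·1 10·2 5·4 4·5 2·10 1·20  φ→[8+4+4+2+1+1]=20
d|24:{1,2,3,4,6,8,12,24}  Σφ=1+1+2+2+2+4+4+8=24
q^31  k|31↦φ(k): 31:30 1:1  a_31=31

10, 15, 18, 20, 24, 31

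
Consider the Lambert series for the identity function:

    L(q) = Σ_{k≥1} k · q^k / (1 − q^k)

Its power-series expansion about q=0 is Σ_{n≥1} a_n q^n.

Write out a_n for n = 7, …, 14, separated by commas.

8, 15, 13, 18, 12, 28, 14, 24

q^7  k|7↦f(k): 1:1 7:7  a_7=8
n=8: 1·8 2·4 4·2 8·1  f→[1+2+4+8]=15
q^9  k|9↦f(k): 9:9 3:3 1:1  a_9=13
[q^10] f(1)=1,f(2)=2,f(5)=5,f(10)=10 ⇒ 18
[q^11] f(11)=11,f(1)=1 ⇒ 12
q^12  k|12↦f(k): 12:12 6:6 4:4 3:3 2:2 1:1  a_12=28
q^13  k|13↦f(k): 13:13 1:1  a_13=14
n=14: 1·14 2·7 7·2 14·1  f→[1+2+7+14]=24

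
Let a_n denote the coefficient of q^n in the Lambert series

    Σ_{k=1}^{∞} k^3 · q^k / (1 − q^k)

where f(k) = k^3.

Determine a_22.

n=22: 1·22 2·11 11·2 22·1  f→[1+8+1331+10648]=11988

a_22 = 11988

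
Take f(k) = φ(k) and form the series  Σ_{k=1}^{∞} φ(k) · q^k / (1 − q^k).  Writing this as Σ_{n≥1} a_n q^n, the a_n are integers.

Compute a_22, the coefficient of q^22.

d|22:{22,11,2,1}  Σφ=10+10+1+1=22

a_22 = 22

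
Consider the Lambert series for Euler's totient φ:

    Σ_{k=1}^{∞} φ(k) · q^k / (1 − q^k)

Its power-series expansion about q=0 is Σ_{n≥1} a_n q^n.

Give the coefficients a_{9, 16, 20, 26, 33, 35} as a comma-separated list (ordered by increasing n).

d|9:{9,3,1}  Σφ=6+2+1=9
n=16: 16·1 8·2 4·4 2·8 1·16  φ→[8+4+2+1+1]=16
q^20  k|20↦φ(k): 20:8 10:4 5:4 4:2 2:1 1:1  a_20=20
[q^26] φ(26)=12,φ(13)=12,φ(2)=1,φ(1)=1 ⇒ 26
d|33:{33,11,3,1}  Σφ=20+10+2+1=33
q^35  k|35↦φ(k): 1:1 5:4 7:6 35:24  a_35=35

9, 16, 20, 26, 33, 35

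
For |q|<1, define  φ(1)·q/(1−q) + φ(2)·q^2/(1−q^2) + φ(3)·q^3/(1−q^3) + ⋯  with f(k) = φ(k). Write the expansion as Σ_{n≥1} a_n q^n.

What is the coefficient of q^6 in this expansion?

q^6  k|6↦φ(k): 6:2 3:2 2:1 1:1  a_6=6

a_6 = 6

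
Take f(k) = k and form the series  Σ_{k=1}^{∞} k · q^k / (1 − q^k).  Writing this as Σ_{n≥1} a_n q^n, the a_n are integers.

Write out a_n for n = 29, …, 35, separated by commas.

[q^29] f(1)=1,f(29)=29 ⇒ 30
d|30:{30,15,10,6,5,3,2,1}  Σf=30+15+10+6+5+3+2+1=72
[q^31] f(1)=1,f(31)=31 ⇒ 32
q^32  k|32↦f(k): 1:1 2:2 4:4 8:8 16:16 32:32  a_32=63
[q^33] f(33)=33,f(11)=11,f(3)=3,f(1)=1 ⇒ 48
n=34: 1·34 2·17 17·2 34·1  f→[1+2+17+34]=54
d|35:{1,5,7,35}  Σf=1+5+7+35=48

30, 72, 32, 63, 48, 54, 48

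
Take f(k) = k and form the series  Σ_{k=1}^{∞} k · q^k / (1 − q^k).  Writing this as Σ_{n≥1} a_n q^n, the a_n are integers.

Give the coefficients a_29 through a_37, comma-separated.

q^29  k|29↦f(k): 29:29 1:1  a_29=30
d|30:{30,15,10,6,5,3,2,1}  Σf=30+15+10+6+5+3+2+1=72
n=31: 31·1 1·31  f→[31+1]=32
q^32  k|32↦f(k): 32:32 16:16 8:8 4:4 2:2 1:1  a_32=63
[q^33] f(33)=33,f(11)=11,f(3)=3,f(1)=1 ⇒ 48
q^34  k|34↦f(k): 34:34 17:17 2:2 1:1  a_34=54
q^35  k|35↦f(k): 35:35 7:7 5:5 1:1  a_35=48
d|36:{36,18,12,9,6,4,3,2,1}  Σf=36+18+12+9+6+4+3+2+1=91
n=37: 37·1 1·37  f→[37+1]=38

30, 72, 32, 63, 48, 54, 48, 91, 38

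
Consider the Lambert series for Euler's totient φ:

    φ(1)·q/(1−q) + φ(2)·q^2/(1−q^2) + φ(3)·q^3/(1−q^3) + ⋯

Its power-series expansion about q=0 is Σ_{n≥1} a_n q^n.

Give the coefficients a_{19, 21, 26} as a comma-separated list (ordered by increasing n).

n=19: 1·19 19·1  φ→[1+18]=19
q^21  k|21↦φ(k): 21:12 7:6 3:2 1:1  a_21=21
d|26:{1,2,13,26}  Σφ=1+1+12+12=26

19, 21, 26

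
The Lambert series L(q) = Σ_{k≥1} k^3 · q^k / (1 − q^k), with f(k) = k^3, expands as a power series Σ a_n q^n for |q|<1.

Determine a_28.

a_28 = 25112

q^28  k|28↦f(k): 28:21952 14:2744 7:343 4:64 2:8 1:1  a_28=25112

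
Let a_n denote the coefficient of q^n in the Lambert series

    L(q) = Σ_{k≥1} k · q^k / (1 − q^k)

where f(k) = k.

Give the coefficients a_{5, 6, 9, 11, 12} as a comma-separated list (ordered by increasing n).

6, 12, 13, 12, 28

n=5: 5·1 1·5  f→[5+1]=6
[q^6] f(1)=1,f(2)=2,f(3)=3,f(6)=6 ⇒ 12
n=9: 9·1 3·3 1·9  f→[9+3+1]=13
d|11:{11,1}  Σf=11+1=12
n=12: 1·12 2·6 3·4 4·3 6·2 12·1  f→[1+2+3+4+6+12]=28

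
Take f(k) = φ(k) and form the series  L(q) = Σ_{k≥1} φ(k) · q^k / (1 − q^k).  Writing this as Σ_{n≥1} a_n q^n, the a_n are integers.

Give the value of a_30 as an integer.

n=30: 30·1 15·2 10·3 6·5 5·6 3·10 2·15 1·30  φ→[8+8+4+2+4+2+1+1]=30

a_30 = 30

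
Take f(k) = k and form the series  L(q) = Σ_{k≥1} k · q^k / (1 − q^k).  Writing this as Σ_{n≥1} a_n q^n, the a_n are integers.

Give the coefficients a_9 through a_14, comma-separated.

13, 18, 12, 28, 14, 24

q^9  k|9↦f(k): 1:1 3:3 9:9  a_9=13
q^10  k|10↦f(k): 1:1 2:2 5:5 10:10  a_10=18
n=11: 11·1 1·11  f→[11+1]=12
[q^12] f(1)=1,f(2)=2,f(3)=3,f(4)=4,f(6)=6,f(12)=12 ⇒ 28
n=13: 13·1 1·13  f→[13+1]=14
n=14: 14·1 7·2 2·7 1·14  f→[14+7+2+1]=24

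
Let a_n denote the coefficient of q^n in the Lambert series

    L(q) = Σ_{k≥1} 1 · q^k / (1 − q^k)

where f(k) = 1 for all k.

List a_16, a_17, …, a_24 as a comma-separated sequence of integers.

5, 2, 6, 2, 6, 4, 4, 2, 8

d|16:{1,2,4,8,16}  Σf=1+1+1+1+1=5
d|17:{17,1}  Σf=1+1=2
q^18  k|18↦f(k): 18:1 9:1 6:1 3:1 2:1 1:1  a_18=6
[q^19] f(19)=1,f(1)=1 ⇒ 2
n=20: 1·20 2·10 4·5 5·4 10·2 20·1  f→[1+1+1+1+1+1]=6
n=21: 21·1 7·3 3·7 1·21  f→[1+1+1+1]=4
d|22:{22,11,2,1}  Σf=1+1+1+1=4
[q^23] f(23)=1,f(1)=1 ⇒ 2
q^24  k|24↦f(k): 24:1 12:1 8:1 6:1 4:1 3:1 2:1 1:1  a_24=8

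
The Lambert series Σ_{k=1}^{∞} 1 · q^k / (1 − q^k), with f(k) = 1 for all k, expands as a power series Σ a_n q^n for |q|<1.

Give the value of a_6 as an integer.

a_6 = 4

[q^6] f(6)=1,f(3)=1,f(2)=1,f(1)=1 ⇒ 4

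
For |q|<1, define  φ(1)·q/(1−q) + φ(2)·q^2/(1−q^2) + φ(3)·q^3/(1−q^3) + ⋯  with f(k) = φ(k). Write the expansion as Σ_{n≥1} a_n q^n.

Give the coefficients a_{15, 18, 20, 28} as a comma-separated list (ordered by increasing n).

d|15:{1,3,5,15}  Σφ=1+2+4+8=15
d|18:{18,9,6,3,2,1}  Σφ=6+6+2+2+1+1=18
q^20  k|20↦φ(k): 20:8 10:4 5:4 4:2 2:1 1:1  a_20=20
q^28  k|28↦φ(k): 28:12 14:6 7:6 4:2 2:1 1:1  a_28=28

15, 18, 20, 28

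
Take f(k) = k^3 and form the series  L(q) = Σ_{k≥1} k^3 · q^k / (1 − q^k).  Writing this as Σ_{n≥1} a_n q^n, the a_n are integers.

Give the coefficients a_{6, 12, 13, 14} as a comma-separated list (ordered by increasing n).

252, 2044, 2198, 3096

n=6: 1·6 2·3 3·2 6·1  f→[1+8+27+216]=252
q^12  k|12↦f(k): 1:1 2:8 3:27 4:64 6:216 12:1728  a_12=2044
[q^13] f(1)=1,f(13)=2197 ⇒ 2198
q^14  k|14↦f(k): 14:2744 7:343 2:8 1:1  a_14=3096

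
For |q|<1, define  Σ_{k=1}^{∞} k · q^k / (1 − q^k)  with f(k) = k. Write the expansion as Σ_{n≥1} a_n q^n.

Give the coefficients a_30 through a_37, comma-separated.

72, 32, 63, 48, 54, 48, 91, 38

[q^30] f(30)=30,f(15)=15,f(10)=10,f(6)=6,f(5)=5,f(3)=3,f(2)=2,f(1)=1 ⇒ 72
[q^31] f(1)=1,f(31)=31 ⇒ 32
n=32: 32·1 16·2 8·4 4·8 2·16 1·32  f→[32+16+8+4+2+1]=63
n=33: 1·33 3·11 11·3 33·1  f→[1+3+11+33]=48
[q^34] f(1)=1,f(2)=2,f(17)=17,f(34)=34 ⇒ 54
q^35  k|35↦f(k): 35:35 7:7 5:5 1:1  a_35=48
[q^36] f(1)=1,f(2)=2,f(3)=3,f(4)=4,f(6)=6,f(9)=9,f(12)=12,f(18)=18,f(36)=36 ⇒ 91
[q^37] f(37)=37,f(1)=1 ⇒ 38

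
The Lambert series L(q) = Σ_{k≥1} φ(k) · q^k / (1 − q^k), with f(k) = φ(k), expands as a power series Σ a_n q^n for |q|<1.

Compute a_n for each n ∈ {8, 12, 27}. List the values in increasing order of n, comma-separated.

d|8:{8,4,2,1}  Σφ=4+2+1+1=8
n=12: 1·12 2·6 3·4 4·3 6·2 12·1  φ→[1+1+2+2+2+4]=12
n=27: 27·1 9·3 3·9 1·27  φ→[18+6+2+1]=27

8, 12, 27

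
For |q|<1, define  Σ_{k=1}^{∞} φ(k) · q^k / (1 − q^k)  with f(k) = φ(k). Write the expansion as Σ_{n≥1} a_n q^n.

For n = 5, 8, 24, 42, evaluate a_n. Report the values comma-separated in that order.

q^5  k|5↦φ(k): 1:1 5:4  a_5=5
q^8  k|8↦φ(k): 8:4 4:2 2:1 1:1  a_8=8
d|24:{24,12,8,6,4,3,2,1}  Σφ=8+4+4+2+2+2+1+1=24
[q^42] φ(1)=1,φ(2)=1,φ(3)=2,φ(6)=2,φ(7)=6,φ(14)=6,φ(21)=12,φ(42)=12 ⇒ 42

5, 8, 24, 42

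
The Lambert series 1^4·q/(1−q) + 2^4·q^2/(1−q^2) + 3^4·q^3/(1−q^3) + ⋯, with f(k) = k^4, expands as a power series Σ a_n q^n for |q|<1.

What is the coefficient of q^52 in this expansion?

n=52: 1·52 2·26 4·13 13·4 26·2 52·1  f→[1+16+256+28561+456976+7311616]=7797426

a_52 = 7797426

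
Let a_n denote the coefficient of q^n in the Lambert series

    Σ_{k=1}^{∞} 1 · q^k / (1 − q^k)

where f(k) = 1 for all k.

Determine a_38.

a_38 = 4

[q^38] f(38)=1,f(19)=1,f(2)=1,f(1)=1 ⇒ 4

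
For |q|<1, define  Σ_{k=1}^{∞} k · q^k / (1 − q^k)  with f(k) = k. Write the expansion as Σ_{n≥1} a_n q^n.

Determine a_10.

a_10 = 18

n=10: 10·1 5·2 2·5 1·10  f→[10+5+2+1]=18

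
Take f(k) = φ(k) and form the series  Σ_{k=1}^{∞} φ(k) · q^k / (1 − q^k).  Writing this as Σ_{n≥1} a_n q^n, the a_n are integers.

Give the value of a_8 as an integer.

d|8:{1,2,4,8}  Σφ=1+1+2+4=8

a_8 = 8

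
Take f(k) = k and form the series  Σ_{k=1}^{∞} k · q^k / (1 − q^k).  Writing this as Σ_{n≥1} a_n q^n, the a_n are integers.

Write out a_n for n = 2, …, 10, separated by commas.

d|2:{2,1}  Σf=2+1=3
[q^3] f(3)=3,f(1)=1 ⇒ 4
q^4  k|4↦f(k): 1:1 2:2 4:4  a_4=7
n=5: 1·5 5·1  f→[1+5]=6
[q^6] f(1)=1,f(2)=2,f(3)=3,f(6)=6 ⇒ 12
[q^7] f(7)=7,f(1)=1 ⇒ 8
n=8: 1·8 2·4 4·2 8·1  f→[1+2+4+8]=15
d|9:{9,3,1}  Σf=9+3+1=13
[q^10] f(1)=1,f(2)=2,f(5)=5,f(10)=10 ⇒ 18

3, 4, 7, 6, 12, 8, 15, 13, 18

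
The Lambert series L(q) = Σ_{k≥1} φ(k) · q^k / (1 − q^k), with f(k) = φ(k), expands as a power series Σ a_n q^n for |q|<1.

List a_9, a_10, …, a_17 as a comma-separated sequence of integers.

[q^9] φ(1)=1,φ(3)=2,φ(9)=6 ⇒ 9
[q^10] φ(10)=4,φ(5)=4,φ(2)=1,φ(1)=1 ⇒ 10
[q^11] φ(11)=10,φ(1)=1 ⇒ 11
[q^12] φ(12)=4,φ(6)=2,φ(4)=2,φ(3)=2,φ(2)=1,φ(1)=1 ⇒ 12
d|13:{13,1}  Σφ=12+1=13
[q^14] φ(1)=1,φ(2)=1,φ(7)=6,φ(14)=6 ⇒ 14
q^15  k|15↦φ(k): 1:1 3:2 5:4 15:8  a_15=15
q^16  k|16↦φ(k): 16:8 8:4 4:2 2:1 1:1  a_16=16
q^17  k|17↦φ(k): 1:1 17:16  a_17=17

9, 10, 11, 12, 13, 14, 15, 16, 17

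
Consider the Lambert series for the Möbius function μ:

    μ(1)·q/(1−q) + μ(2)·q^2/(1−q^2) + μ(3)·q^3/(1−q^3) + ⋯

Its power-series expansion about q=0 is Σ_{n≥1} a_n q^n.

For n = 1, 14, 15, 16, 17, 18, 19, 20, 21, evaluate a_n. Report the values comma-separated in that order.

[q^1] μ(1)=1 ⇒ 1
q^14  k|14↦μ(k): 14:1 7:-1 2:-1 1:1  a_14=0
[q^15] μ(15)=1,μ(5)=-1,μ(3)=-1,μ(1)=1 ⇒ 0
d|16:{1,2,4,8,16}  Σμ=1+(-1)+0+0+0=0
q^17  k|17↦μ(k): 1:1 17:-1  a_17=0
q^18  k|18↦μ(k): 18:0 9:0 6:1 3:-1 2:-1 1:1  a_18=0
[q^19] μ(19)=-1,μ(1)=1 ⇒ 0
d|20:{20,10,5,4,2,1}  Σμ=0+1+(-1)+0+(-1)+1=0
d|21:{1,3,7,21}  Σμ=1+(-1)+(-1)+1=0

1, 0, 0, 0, 0, 0, 0, 0, 0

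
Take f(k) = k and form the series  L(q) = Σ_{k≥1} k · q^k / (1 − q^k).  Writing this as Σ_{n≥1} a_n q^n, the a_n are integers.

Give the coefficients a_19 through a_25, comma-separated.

20, 42, 32, 36, 24, 60, 31

q^19  k|19↦f(k): 19:19 1:1  a_19=20
n=20: 20·1 10·2 5·4 4·5 2·10 1·20  f→[20+10+5+4+2+1]=42
n=21: 1·21 3·7 7·3 21·1  f→[1+3+7+21]=32
n=22: 22·1 11·2 2·11 1·22  f→[22+11+2+1]=36
d|23:{23,1}  Σf=23+1=24
d|24:{1,2,3,4,6,8,12,24}  Σf=1+2+3+4+6+8+12+24=60
[q^25] f(1)=1,f(5)=5,f(25)=25 ⇒ 31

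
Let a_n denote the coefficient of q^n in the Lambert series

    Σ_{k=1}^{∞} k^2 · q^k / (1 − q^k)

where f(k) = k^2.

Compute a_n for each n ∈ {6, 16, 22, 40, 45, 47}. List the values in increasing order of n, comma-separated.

n=6: 1·6 2·3 3·2 6·1  f→[1+4+9+36]=50
q^16  k|16↦f(k): 16:256 8:64 4:16 2:4 1:1  a_16=341
[q^22] f(22)=484,f(11)=121,f(2)=4,f(1)=1 ⇒ 610
[q^40] f(40)=1600,f(20)=400,f(10)=100,f(8)=64,f(5)=25,f(4)=16,f(2)=4,f(1)=1 ⇒ 2210
q^45  k|45↦f(k): 1:1 3:9 5:25 9:81 15:225 45:2025  a_45=2366
d|47:{47,1}  Σf=2209+1=2210

50, 341, 610, 2210, 2366, 2210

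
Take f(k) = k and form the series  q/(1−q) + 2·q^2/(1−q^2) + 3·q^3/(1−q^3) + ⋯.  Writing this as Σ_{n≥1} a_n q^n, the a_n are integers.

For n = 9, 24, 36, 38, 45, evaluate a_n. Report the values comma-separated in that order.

13, 60, 91, 60, 78

d|9:{1,3,9}  Σf=1+3+9=13
q^24  k|24↦f(k): 24:24 12:12 8:8 6:6 4:4 3:3 2:2 1:1  a_24=60
d|36:{36,18,12,9,6,4,3,2,1}  Σf=36+18+12+9+6+4+3+2+1=91
n=38: 1·38 2·19 19·2 38·1  f→[1+2+19+38]=60
q^45  k|45↦f(k): 1:1 3:3 5:5 9:9 15:15 45:45  a_45=78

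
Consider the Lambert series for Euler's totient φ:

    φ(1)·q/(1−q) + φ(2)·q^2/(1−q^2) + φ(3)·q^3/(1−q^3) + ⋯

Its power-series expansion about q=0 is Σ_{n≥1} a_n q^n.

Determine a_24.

[q^24] φ(24)=8,φ(12)=4,φ(8)=4,φ(6)=2,φ(4)=2,φ(3)=2,φ(2)=1,φ(1)=1 ⇒ 24

a_24 = 24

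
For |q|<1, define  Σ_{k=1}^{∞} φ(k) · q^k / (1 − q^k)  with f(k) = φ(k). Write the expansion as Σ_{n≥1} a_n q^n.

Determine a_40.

d|40:{1,2,4,5,8,10,20,40}  Σφ=1+1+2+4+4+4+8+16=40

a_40 = 40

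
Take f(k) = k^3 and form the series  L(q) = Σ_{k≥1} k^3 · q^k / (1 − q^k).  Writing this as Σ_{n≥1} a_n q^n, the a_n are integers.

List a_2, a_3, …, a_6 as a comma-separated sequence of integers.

9, 28, 73, 126, 252

d|2:{1,2}  Σf=1+8=9
n=3: 3·1 1·3  f→[27+1]=28
n=4: 4·1 2·2 1·4  f→[64+8+1]=73
[q^5] f(5)=125,f(1)=1 ⇒ 126
q^6  k|6↦f(k): 6:216 3:27 2:8 1:1  a_6=252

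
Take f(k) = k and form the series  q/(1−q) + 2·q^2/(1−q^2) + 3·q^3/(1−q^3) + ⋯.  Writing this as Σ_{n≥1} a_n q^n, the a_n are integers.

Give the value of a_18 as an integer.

a_18 = 39

d|18:{1,2,3,6,9,18}  Σf=1+2+3+6+9+18=39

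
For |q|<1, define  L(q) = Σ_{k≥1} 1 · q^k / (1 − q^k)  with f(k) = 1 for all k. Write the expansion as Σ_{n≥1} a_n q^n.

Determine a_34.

a_34 = 4

[q^34] f(34)=1,f(17)=1,f(2)=1,f(1)=1 ⇒ 4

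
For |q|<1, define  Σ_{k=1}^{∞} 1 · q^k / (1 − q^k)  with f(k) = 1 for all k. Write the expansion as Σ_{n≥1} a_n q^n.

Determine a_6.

a_6 = 4

d|6:{1,2,3,6}  Σf=1+1+1+1=4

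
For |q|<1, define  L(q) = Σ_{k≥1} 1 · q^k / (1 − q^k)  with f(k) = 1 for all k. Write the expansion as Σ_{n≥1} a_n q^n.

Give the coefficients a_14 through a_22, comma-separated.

4, 4, 5, 2, 6, 2, 6, 4, 4

[q^14] f(14)=1,f(7)=1,f(2)=1,f(1)=1 ⇒ 4
d|15:{1,3,5,15}  Σf=1+1+1+1=4
q^16  k|16↦f(k): 16:1 8:1 4:1 2:1 1:1  a_16=5
[q^17] f(17)=1,f(1)=1 ⇒ 2
d|18:{1,2,3,6,9,18}  Σf=1+1+1+1+1+1=6
d|19:{19,1}  Σf=1+1=2
n=20: 1·20 2·10 4·5 5·4 10·2 20·1  f→[1+1+1+1+1+1]=6
q^21  k|21↦f(k): 1:1 3:1 7:1 21:1  a_21=4
[q^22] f(22)=1,f(11)=1,f(2)=1,f(1)=1 ⇒ 4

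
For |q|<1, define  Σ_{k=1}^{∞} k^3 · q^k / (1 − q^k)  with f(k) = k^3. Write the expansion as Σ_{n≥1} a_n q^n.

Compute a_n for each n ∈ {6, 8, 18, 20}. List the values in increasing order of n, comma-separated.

252, 585, 6813, 9198

d|6:{1,2,3,6}  Σf=1+8+27+216=252
n=8: 1·8 2·4 4·2 8·1  f→[1+8+64+512]=585
n=18: 1·18 2·9 3·6 6·3 9·2 18·1  f→[1+8+27+216+729+5832]=6813
d|20:{1,2,4,5,10,20}  Σf=1+8+64+125+1000+8000=9198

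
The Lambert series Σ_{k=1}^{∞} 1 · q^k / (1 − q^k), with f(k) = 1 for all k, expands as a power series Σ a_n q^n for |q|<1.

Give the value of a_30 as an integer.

a_30 = 8

n=30: 30·1 15·2 10·3 6·5 5·6 3·10 2·15 1·30  f→[1+1+1+1+1+1+1+1]=8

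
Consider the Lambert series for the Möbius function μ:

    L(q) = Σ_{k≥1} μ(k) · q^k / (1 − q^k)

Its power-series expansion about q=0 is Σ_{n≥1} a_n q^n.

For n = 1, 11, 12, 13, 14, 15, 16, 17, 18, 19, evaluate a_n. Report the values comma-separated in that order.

q^1  k|1↦μ(k): 1:1  a_1=1
d|11:{11,1}  Σμ=(-1)+1=0
d|12:{12,6,4,3,2,1}  Σμ=0+1+0+(-1)+(-1)+1=0
d|13:{1,13}  Σμ=1+(-1)=0
n=14: 1·14 2·7 7·2 14·1  μ→[1+(-1)+(-1)+1]=0
d|15:{15,5,3,1}  Σμ=1+(-1)+(-1)+1=0
d|16:{1,2,4,8,16}  Σμ=1+(-1)+0+0+0=0
d|17:{17,1}  Σμ=(-1)+1=0
n=18: 1·18 2·9 3·6 6·3 9·2 18·1  μ→[1+(-1)+(-1)+1+0+0]=0
n=19: 1·19 19·1  μ→[1+(-1)]=0

1, 0, 0, 0, 0, 0, 0, 0, 0, 0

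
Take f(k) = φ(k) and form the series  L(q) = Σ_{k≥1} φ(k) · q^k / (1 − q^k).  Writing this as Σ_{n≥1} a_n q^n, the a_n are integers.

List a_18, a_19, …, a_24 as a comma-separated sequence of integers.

[q^18] φ(1)=1,φ(2)=1,φ(3)=2,φ(6)=2,φ(9)=6,φ(18)=6 ⇒ 18
[q^19] φ(19)=18,φ(1)=1 ⇒ 19
q^20  k|20↦φ(k): 20:8 10:4 5:4 4:2 2:1 1:1  a_20=20
q^21  k|21↦φ(k): 21:12 7:6 3:2 1:1  a_21=21
q^22  k|22↦φ(k): 22:10 11:10 2:1 1:1  a_22=22
n=23: 1·23 23·1  φ→[1+22]=23
d|24:{1,2,3,4,6,8,12,24}  Σφ=1+1+2+2+2+4+4+8=24

18, 19, 20, 21, 22, 23, 24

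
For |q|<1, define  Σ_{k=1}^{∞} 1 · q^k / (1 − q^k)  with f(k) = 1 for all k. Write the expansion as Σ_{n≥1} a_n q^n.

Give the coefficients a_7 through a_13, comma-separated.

2, 4, 3, 4, 2, 6, 2

q^7  k|7↦f(k): 7:1 1:1  a_7=2
[q^8] f(1)=1,f(2)=1,f(4)=1,f(8)=1 ⇒ 4
[q^9] f(1)=1,f(3)=1,f(9)=1 ⇒ 3
[q^10] f(10)=1,f(5)=1,f(2)=1,f(1)=1 ⇒ 4
d|11:{11,1}  Σf=1+1=2
q^12  k|12↦f(k): 1:1 2:1 3:1 4:1 6:1 12:1  a_12=6
n=13: 1·13 13·1  f→[1+1]=2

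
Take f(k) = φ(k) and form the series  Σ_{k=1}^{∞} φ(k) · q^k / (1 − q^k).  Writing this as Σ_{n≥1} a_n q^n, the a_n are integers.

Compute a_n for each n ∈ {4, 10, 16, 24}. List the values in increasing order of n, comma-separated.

[q^4] φ(1)=1,φ(2)=1,φ(4)=2 ⇒ 4
n=10: 1·10 2·5 5·2 10·1  φ→[1+1+4+4]=10
n=16: 16·1 8·2 4·4 2·8 1·16  φ→[8+4+2+1+1]=16
n=24: 24·1 12·2 8·3 6·4 4·6 3·8 2·12 1·24  φ→[8+4+4+2+2+2+1+1]=24

4, 10, 16, 24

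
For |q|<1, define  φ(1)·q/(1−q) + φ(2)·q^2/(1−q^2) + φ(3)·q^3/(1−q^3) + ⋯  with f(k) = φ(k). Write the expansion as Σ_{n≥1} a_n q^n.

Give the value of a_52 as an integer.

q^52  k|52↦φ(k): 1:1 2:1 4:2 13:12 26:12 52:24  a_52=52

a_52 = 52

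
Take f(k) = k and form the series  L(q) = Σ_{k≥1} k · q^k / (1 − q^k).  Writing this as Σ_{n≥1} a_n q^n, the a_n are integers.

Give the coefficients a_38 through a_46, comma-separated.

[q^38] f(38)=38,f(19)=19,f(2)=2,f(1)=1 ⇒ 60
q^39  k|39↦f(k): 39:39 13:13 3:3 1:1  a_39=56
n=40: 1·40 2·20 4·10 5·8 8·5 10·4 20·2 40·1  f→[1+2+4+5+8+10+20+40]=90
[q^41] f(41)=41,f(1)=1 ⇒ 42
q^42  k|42↦f(k): 42:42 21:21 14:14 7:7 6:6 3:3 2:2 1:1  a_42=96
d|43:{1,43}  Σf=1+43=44
q^44  k|44↦f(k): 1:1 2:2 4:4 11:11 22:22 44:44  a_44=84
n=45: 1·45 3·15 5·9 9·5 15·3 45·1  f→[1+3+5+9+15+45]=78
q^46  k|46↦f(k): 46:46 23:23 2:2 1:1  a_46=72

60, 56, 90, 42, 96, 44, 84, 78, 72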